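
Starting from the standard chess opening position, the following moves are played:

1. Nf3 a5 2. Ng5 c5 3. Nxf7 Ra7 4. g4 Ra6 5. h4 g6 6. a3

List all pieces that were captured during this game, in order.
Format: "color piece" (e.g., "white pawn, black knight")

Tracking captures:
  Nxf7: captured black pawn

black pawn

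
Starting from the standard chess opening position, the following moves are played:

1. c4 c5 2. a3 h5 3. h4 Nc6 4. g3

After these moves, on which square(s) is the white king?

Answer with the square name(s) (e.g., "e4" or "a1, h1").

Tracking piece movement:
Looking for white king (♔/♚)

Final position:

  a b c d e f g h
  ─────────────────
8│♜ · ♝ ♛ ♚ ♝ ♞ ♜│8
7│♟ ♟ · ♟ ♟ ♟ ♟ ·│7
6│· · ♞ · · · · ·│6
5│· · ♟ · · · · ♟│5
4│· · ♙ · · · · ♙│4
3│♙ · · · · · ♙ ·│3
2│· ♙ · ♙ ♙ ♙ · ·│2
1│♖ ♘ ♗ ♕ ♔ ♗ ♘ ♖│1
  ─────────────────
  a b c d e f g h


e1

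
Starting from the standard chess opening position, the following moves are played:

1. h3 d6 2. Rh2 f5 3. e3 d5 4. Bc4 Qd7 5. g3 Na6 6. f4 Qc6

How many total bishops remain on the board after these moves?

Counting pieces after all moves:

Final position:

  a b c d e f g h
  ─────────────────
8│♜ · ♝ · ♚ ♝ ♞ ♜│8
7│♟ ♟ ♟ · ♟ · ♟ ♟│7
6│♞ · ♛ · · · · ·│6
5│· · · ♟ · ♟ · ·│5
4│· · ♗ · · ♙ · ·│4
3│· · · · ♙ · ♙ ♙│3
2│♙ ♙ ♙ ♙ · · · ♖│2
1│♖ ♘ ♗ ♕ ♔ · ♘ ·│1
  ─────────────────
  a b c d e f g h


4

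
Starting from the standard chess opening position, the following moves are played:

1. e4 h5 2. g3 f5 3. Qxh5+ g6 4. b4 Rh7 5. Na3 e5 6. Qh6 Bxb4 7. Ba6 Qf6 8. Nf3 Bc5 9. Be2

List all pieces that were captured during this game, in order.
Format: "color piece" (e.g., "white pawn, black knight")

Tracking captures:
  Qxh5+: captured black pawn
  Bxb4: captured white pawn

black pawn, white pawn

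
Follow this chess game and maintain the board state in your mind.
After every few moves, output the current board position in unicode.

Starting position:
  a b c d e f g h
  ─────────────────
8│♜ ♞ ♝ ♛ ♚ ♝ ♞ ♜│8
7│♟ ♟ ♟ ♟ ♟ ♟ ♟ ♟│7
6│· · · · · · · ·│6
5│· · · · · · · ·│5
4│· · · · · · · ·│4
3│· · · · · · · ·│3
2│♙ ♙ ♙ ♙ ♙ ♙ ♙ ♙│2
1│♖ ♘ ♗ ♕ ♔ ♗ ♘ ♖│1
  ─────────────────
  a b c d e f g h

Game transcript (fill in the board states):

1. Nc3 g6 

  a b c d e f g h
  ─────────────────
8│♜ ♞ ♝ ♛ ♚ ♝ ♞ ♜│8
7│♟ ♟ ♟ ♟ ♟ ♟ · ♟│7
6│· · · · · · ♟ ·│6
5│· · · · · · · ·│5
4│· · · · · · · ·│4
3│· · ♘ · · · · ·│3
2│♙ ♙ ♙ ♙ ♙ ♙ ♙ ♙│2
1│♖ · ♗ ♕ ♔ ♗ ♘ ♖│1
  ─────────────────
  a b c d e f g h

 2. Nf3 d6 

  a b c d e f g h
  ─────────────────
8│♜ ♞ ♝ ♛ ♚ ♝ ♞ ♜│8
7│♟ ♟ ♟ · ♟ ♟ · ♟│7
6│· · · ♟ · · ♟ ·│6
5│· · · · · · · ·│5
4│· · · · · · · ·│4
3│· · ♘ · · ♘ · ·│3
2│♙ ♙ ♙ ♙ ♙ ♙ ♙ ♙│2
1│♖ · ♗ ♕ ♔ ♗ · ♖│1
  ─────────────────
  a b c d e f g h

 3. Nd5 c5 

  a b c d e f g h
  ─────────────────
8│♜ ♞ ♝ ♛ ♚ ♝ ♞ ♜│8
7│♟ ♟ · · ♟ ♟ · ♟│7
6│· · · ♟ · · ♟ ·│6
5│· · ♟ ♘ · · · ·│5
4│· · · · · · · ·│4
3│· · · · · ♘ · ·│3
2│♙ ♙ ♙ ♙ ♙ ♙ ♙ ♙│2
1│♖ · ♗ ♕ ♔ ♗ · ♖│1
  ─────────────────
  a b c d e f g h

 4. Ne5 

  a b c d e f g h
  ─────────────────
8│♜ ♞ ♝ ♛ ♚ ♝ ♞ ♜│8
7│♟ ♟ · · ♟ ♟ · ♟│7
6│· · · ♟ · · ♟ ·│6
5│· · ♟ ♘ ♘ · · ·│5
4│· · · · · · · ·│4
3│· · · · · · · ·│3
2│♙ ♙ ♙ ♙ ♙ ♙ ♙ ♙│2
1│♖ · ♗ ♕ ♔ ♗ · ♖│1
  ─────────────────
  a b c d e f g h


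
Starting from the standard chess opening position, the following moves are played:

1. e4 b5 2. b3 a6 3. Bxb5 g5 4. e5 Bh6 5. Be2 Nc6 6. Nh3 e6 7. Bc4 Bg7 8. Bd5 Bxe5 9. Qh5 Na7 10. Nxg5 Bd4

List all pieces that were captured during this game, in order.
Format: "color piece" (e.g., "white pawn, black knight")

Tracking captures:
  Bxb5: captured black pawn
  Bxe5: captured white pawn
  Nxg5: captured black pawn

black pawn, white pawn, black pawn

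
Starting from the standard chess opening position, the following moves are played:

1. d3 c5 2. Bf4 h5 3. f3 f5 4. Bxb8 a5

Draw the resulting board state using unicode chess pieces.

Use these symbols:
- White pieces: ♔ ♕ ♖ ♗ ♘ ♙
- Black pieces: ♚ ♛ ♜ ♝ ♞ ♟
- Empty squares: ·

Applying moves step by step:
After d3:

♜ ♞ ♝ ♛ ♚ ♝ ♞ ♜
♟ ♟ ♟ ♟ ♟ ♟ ♟ ♟
· · · · · · · ·
· · · · · · · ·
· · · · · · · ·
· · · ♙ · · · ·
♙ ♙ ♙ · ♙ ♙ ♙ ♙
♖ ♘ ♗ ♕ ♔ ♗ ♘ ♖


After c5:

♜ ♞ ♝ ♛ ♚ ♝ ♞ ♜
♟ ♟ · ♟ ♟ ♟ ♟ ♟
· · · · · · · ·
· · ♟ · · · · ·
· · · · · · · ·
· · · ♙ · · · ·
♙ ♙ ♙ · ♙ ♙ ♙ ♙
♖ ♘ ♗ ♕ ♔ ♗ ♘ ♖


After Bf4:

♜ ♞ ♝ ♛ ♚ ♝ ♞ ♜
♟ ♟ · ♟ ♟ ♟ ♟ ♟
· · · · · · · ·
· · ♟ · · · · ·
· · · · · ♗ · ·
· · · ♙ · · · ·
♙ ♙ ♙ · ♙ ♙ ♙ ♙
♖ ♘ · ♕ ♔ ♗ ♘ ♖


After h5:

♜ ♞ ♝ ♛ ♚ ♝ ♞ ♜
♟ ♟ · ♟ ♟ ♟ ♟ ·
· · · · · · · ·
· · ♟ · · · · ♟
· · · · · ♗ · ·
· · · ♙ · · · ·
♙ ♙ ♙ · ♙ ♙ ♙ ♙
♖ ♘ · ♕ ♔ ♗ ♘ ♖


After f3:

♜ ♞ ♝ ♛ ♚ ♝ ♞ ♜
♟ ♟ · ♟ ♟ ♟ ♟ ·
· · · · · · · ·
· · ♟ · · · · ♟
· · · · · ♗ · ·
· · · ♙ · ♙ · ·
♙ ♙ ♙ · ♙ · ♙ ♙
♖ ♘ · ♕ ♔ ♗ ♘ ♖


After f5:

♜ ♞ ♝ ♛ ♚ ♝ ♞ ♜
♟ ♟ · ♟ ♟ · ♟ ·
· · · · · · · ·
· · ♟ · · ♟ · ♟
· · · · · ♗ · ·
· · · ♙ · ♙ · ·
♙ ♙ ♙ · ♙ · ♙ ♙
♖ ♘ · ♕ ♔ ♗ ♘ ♖


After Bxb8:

♜ ♗ ♝ ♛ ♚ ♝ ♞ ♜
♟ ♟ · ♟ ♟ · ♟ ·
· · · · · · · ·
· · ♟ · · ♟ · ♟
· · · · · · · ·
· · · ♙ · ♙ · ·
♙ ♙ ♙ · ♙ · ♙ ♙
♖ ♘ · ♕ ♔ ♗ ♘ ♖


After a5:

♜ ♗ ♝ ♛ ♚ ♝ ♞ ♜
· ♟ · ♟ ♟ · ♟ ·
· · · · · · · ·
♟ · ♟ · · ♟ · ♟
· · · · · · · ·
· · · ♙ · ♙ · ·
♙ ♙ ♙ · ♙ · ♙ ♙
♖ ♘ · ♕ ♔ ♗ ♘ ♖



  a b c d e f g h
  ─────────────────
8│♜ ♗ ♝ ♛ ♚ ♝ ♞ ♜│8
7│· ♟ · ♟ ♟ · ♟ ·│7
6│· · · · · · · ·│6
5│♟ · ♟ · · ♟ · ♟│5
4│· · · · · · · ·│4
3│· · · ♙ · ♙ · ·│3
2│♙ ♙ ♙ · ♙ · ♙ ♙│2
1│♖ ♘ · ♕ ♔ ♗ ♘ ♖│1
  ─────────────────
  a b c d e f g h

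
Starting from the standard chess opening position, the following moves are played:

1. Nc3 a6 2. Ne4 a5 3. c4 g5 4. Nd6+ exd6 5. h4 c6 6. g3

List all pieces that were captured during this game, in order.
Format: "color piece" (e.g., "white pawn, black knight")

Tracking captures:
  exd6: captured white knight

white knight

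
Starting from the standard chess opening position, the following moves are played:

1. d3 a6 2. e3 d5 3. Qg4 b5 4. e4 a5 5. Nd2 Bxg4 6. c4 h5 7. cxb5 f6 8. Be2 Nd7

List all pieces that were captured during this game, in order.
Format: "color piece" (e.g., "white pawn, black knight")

Tracking captures:
  Bxg4: captured white queen
  cxb5: captured black pawn

white queen, black pawn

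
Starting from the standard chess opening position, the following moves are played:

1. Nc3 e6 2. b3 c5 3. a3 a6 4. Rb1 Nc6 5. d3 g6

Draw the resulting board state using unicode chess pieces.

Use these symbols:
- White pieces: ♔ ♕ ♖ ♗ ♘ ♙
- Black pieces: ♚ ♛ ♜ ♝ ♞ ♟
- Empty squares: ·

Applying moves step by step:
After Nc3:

♜ ♞ ♝ ♛ ♚ ♝ ♞ ♜
♟ ♟ ♟ ♟ ♟ ♟ ♟ ♟
· · · · · · · ·
· · · · · · · ·
· · · · · · · ·
· · ♘ · · · · ·
♙ ♙ ♙ ♙ ♙ ♙ ♙ ♙
♖ · ♗ ♕ ♔ ♗ ♘ ♖


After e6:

♜ ♞ ♝ ♛ ♚ ♝ ♞ ♜
♟ ♟ ♟ ♟ · ♟ ♟ ♟
· · · · ♟ · · ·
· · · · · · · ·
· · · · · · · ·
· · ♘ · · · · ·
♙ ♙ ♙ ♙ ♙ ♙ ♙ ♙
♖ · ♗ ♕ ♔ ♗ ♘ ♖


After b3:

♜ ♞ ♝ ♛ ♚ ♝ ♞ ♜
♟ ♟ ♟ ♟ · ♟ ♟ ♟
· · · · ♟ · · ·
· · · · · · · ·
· · · · · · · ·
· ♙ ♘ · · · · ·
♙ · ♙ ♙ ♙ ♙ ♙ ♙
♖ · ♗ ♕ ♔ ♗ ♘ ♖


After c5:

♜ ♞ ♝ ♛ ♚ ♝ ♞ ♜
♟ ♟ · ♟ · ♟ ♟ ♟
· · · · ♟ · · ·
· · ♟ · · · · ·
· · · · · · · ·
· ♙ ♘ · · · · ·
♙ · ♙ ♙ ♙ ♙ ♙ ♙
♖ · ♗ ♕ ♔ ♗ ♘ ♖


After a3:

♜ ♞ ♝ ♛ ♚ ♝ ♞ ♜
♟ ♟ · ♟ · ♟ ♟ ♟
· · · · ♟ · · ·
· · ♟ · · · · ·
· · · · · · · ·
♙ ♙ ♘ · · · · ·
· · ♙ ♙ ♙ ♙ ♙ ♙
♖ · ♗ ♕ ♔ ♗ ♘ ♖


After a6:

♜ ♞ ♝ ♛ ♚ ♝ ♞ ♜
· ♟ · ♟ · ♟ ♟ ♟
♟ · · · ♟ · · ·
· · ♟ · · · · ·
· · · · · · · ·
♙ ♙ ♘ · · · · ·
· · ♙ ♙ ♙ ♙ ♙ ♙
♖ · ♗ ♕ ♔ ♗ ♘ ♖


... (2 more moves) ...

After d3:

♜ · ♝ ♛ ♚ ♝ ♞ ♜
· ♟ · ♟ · ♟ ♟ ♟
♟ · ♞ · ♟ · · ·
· · ♟ · · · · ·
· · · · · · · ·
♙ ♙ ♘ ♙ · · · ·
· · ♙ · ♙ ♙ ♙ ♙
· ♖ ♗ ♕ ♔ ♗ ♘ ♖


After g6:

♜ · ♝ ♛ ♚ ♝ ♞ ♜
· ♟ · ♟ · ♟ · ♟
♟ · ♞ · ♟ · ♟ ·
· · ♟ · · · · ·
· · · · · · · ·
♙ ♙ ♘ ♙ · · · ·
· · ♙ · ♙ ♙ ♙ ♙
· ♖ ♗ ♕ ♔ ♗ ♘ ♖



  a b c d e f g h
  ─────────────────
8│♜ · ♝ ♛ ♚ ♝ ♞ ♜│8
7│· ♟ · ♟ · ♟ · ♟│7
6│♟ · ♞ · ♟ · ♟ ·│6
5│· · ♟ · · · · ·│5
4│· · · · · · · ·│4
3│♙ ♙ ♘ ♙ · · · ·│3
2│· · ♙ · ♙ ♙ ♙ ♙│2
1│· ♖ ♗ ♕ ♔ ♗ ♘ ♖│1
  ─────────────────
  a b c d e f g h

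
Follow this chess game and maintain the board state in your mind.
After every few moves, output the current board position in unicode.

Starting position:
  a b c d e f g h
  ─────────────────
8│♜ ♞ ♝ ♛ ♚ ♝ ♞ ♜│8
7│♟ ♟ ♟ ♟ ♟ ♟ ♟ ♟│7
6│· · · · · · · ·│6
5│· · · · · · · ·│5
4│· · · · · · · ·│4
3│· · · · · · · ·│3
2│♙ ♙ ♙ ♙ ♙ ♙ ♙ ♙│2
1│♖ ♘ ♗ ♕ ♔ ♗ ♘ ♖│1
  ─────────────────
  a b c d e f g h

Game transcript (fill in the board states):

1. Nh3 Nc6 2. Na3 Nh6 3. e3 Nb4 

  a b c d e f g h
  ─────────────────
8│♜ · ♝ ♛ ♚ ♝ · ♜│8
7│♟ ♟ ♟ ♟ ♟ ♟ ♟ ♟│7
6│· · · · · · · ♞│6
5│· · · · · · · ·│5
4│· ♞ · · · · · ·│4
3│♘ · · · ♙ · · ♘│3
2│♙ ♙ ♙ ♙ · ♙ ♙ ♙│2
1│♖ · ♗ ♕ ♔ ♗ · ♖│1
  ─────────────────
  a b c d e f g h

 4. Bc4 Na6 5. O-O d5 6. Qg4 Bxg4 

  a b c d e f g h
  ─────────────────
8│♜ · · ♛ ♚ ♝ · ♜│8
7│♟ ♟ ♟ · ♟ ♟ ♟ ♟│7
6│♞ · · · · · · ♞│6
5│· · · ♟ · · · ·│5
4│· · ♗ · · · ♝ ·│4
3│♘ · · · ♙ · · ♘│3
2│♙ ♙ ♙ ♙ · ♙ ♙ ♙│2
1│♖ · ♗ · · ♖ ♔ ·│1
  ─────────────────
  a b c d e f g h

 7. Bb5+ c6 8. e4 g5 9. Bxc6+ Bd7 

  a b c d e f g h
  ─────────────────
8│♜ · · ♛ ♚ ♝ · ♜│8
7│♟ ♟ · ♝ ♟ ♟ · ♟│7
6│♞ · ♗ · · · · ♞│6
5│· · · ♟ · · ♟ ·│5
4│· · · · ♙ · · ·│4
3│♘ · · · · · · ♘│3
2│♙ ♙ ♙ ♙ · ♙ ♙ ♙│2
1│♖ · ♗ · · ♖ ♔ ·│1
  ─────────────────
  a b c d e f g h

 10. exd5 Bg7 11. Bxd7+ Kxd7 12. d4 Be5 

  a b c d e f g h
  ─────────────────
8│♜ · · ♛ · · · ♜│8
7│♟ ♟ · ♚ ♟ ♟ · ♟│7
6│♞ · · · · · · ♞│6
5│· · · ♙ ♝ · ♟ ·│5
4│· · · ♙ · · · ·│4
3│♘ · · · · · · ♘│3
2│♙ ♙ ♙ · · ♙ ♙ ♙│2
1│♖ · ♗ · · ♖ ♔ ·│1
  ─────────────────
  a b c d e f g h



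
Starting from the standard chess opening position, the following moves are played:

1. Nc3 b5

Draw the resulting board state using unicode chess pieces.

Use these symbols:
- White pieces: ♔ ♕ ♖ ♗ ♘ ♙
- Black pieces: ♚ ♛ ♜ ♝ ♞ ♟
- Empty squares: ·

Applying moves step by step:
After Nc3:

♜ ♞ ♝ ♛ ♚ ♝ ♞ ♜
♟ ♟ ♟ ♟ ♟ ♟ ♟ ♟
· · · · · · · ·
· · · · · · · ·
· · · · · · · ·
· · ♘ · · · · ·
♙ ♙ ♙ ♙ ♙ ♙ ♙ ♙
♖ · ♗ ♕ ♔ ♗ ♘ ♖


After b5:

♜ ♞ ♝ ♛ ♚ ♝ ♞ ♜
♟ · ♟ ♟ ♟ ♟ ♟ ♟
· · · · · · · ·
· ♟ · · · · · ·
· · · · · · · ·
· · ♘ · · · · ·
♙ ♙ ♙ ♙ ♙ ♙ ♙ ♙
♖ · ♗ ♕ ♔ ♗ ♘ ♖



  a b c d e f g h
  ─────────────────
8│♜ ♞ ♝ ♛ ♚ ♝ ♞ ♜│8
7│♟ · ♟ ♟ ♟ ♟ ♟ ♟│7
6│· · · · · · · ·│6
5│· ♟ · · · · · ·│5
4│· · · · · · · ·│4
3│· · ♘ · · · · ·│3
2│♙ ♙ ♙ ♙ ♙ ♙ ♙ ♙│2
1│♖ · ♗ ♕ ♔ ♗ ♘ ♖│1
  ─────────────────
  a b c d e f g h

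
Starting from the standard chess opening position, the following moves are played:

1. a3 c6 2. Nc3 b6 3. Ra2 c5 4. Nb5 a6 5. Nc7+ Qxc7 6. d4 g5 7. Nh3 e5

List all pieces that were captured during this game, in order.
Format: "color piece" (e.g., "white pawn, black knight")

Tracking captures:
  Qxc7: captured white knight

white knight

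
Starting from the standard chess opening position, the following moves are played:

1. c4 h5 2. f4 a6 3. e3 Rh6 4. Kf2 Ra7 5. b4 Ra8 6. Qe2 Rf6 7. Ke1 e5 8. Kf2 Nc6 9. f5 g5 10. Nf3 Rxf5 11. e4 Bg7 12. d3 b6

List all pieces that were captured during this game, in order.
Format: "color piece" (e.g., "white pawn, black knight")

Tracking captures:
  Rxf5: captured white pawn

white pawn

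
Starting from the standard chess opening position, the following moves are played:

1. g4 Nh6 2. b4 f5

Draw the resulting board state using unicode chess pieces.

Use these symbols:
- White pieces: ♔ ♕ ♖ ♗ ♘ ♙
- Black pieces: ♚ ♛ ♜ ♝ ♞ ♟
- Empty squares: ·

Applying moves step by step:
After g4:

♜ ♞ ♝ ♛ ♚ ♝ ♞ ♜
♟ ♟ ♟ ♟ ♟ ♟ ♟ ♟
· · · · · · · ·
· · · · · · · ·
· · · · · · ♙ ·
· · · · · · · ·
♙ ♙ ♙ ♙ ♙ ♙ · ♙
♖ ♘ ♗ ♕ ♔ ♗ ♘ ♖


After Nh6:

♜ ♞ ♝ ♛ ♚ ♝ · ♜
♟ ♟ ♟ ♟ ♟ ♟ ♟ ♟
· · · · · · · ♞
· · · · · · · ·
· · · · · · ♙ ·
· · · · · · · ·
♙ ♙ ♙ ♙ ♙ ♙ · ♙
♖ ♘ ♗ ♕ ♔ ♗ ♘ ♖


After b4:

♜ ♞ ♝ ♛ ♚ ♝ · ♜
♟ ♟ ♟ ♟ ♟ ♟ ♟ ♟
· · · · · · · ♞
· · · · · · · ·
· ♙ · · · · ♙ ·
· · · · · · · ·
♙ · ♙ ♙ ♙ ♙ · ♙
♖ ♘ ♗ ♕ ♔ ♗ ♘ ♖


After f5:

♜ ♞ ♝ ♛ ♚ ♝ · ♜
♟ ♟ ♟ ♟ ♟ · ♟ ♟
· · · · · · · ♞
· · · · · ♟ · ·
· ♙ · · · · ♙ ·
· · · · · · · ·
♙ · ♙ ♙ ♙ ♙ · ♙
♖ ♘ ♗ ♕ ♔ ♗ ♘ ♖



  a b c d e f g h
  ─────────────────
8│♜ ♞ ♝ ♛ ♚ ♝ · ♜│8
7│♟ ♟ ♟ ♟ ♟ · ♟ ♟│7
6│· · · · · · · ♞│6
5│· · · · · ♟ · ·│5
4│· ♙ · · · · ♙ ·│4
3│· · · · · · · ·│3
2│♙ · ♙ ♙ ♙ ♙ · ♙│2
1│♖ ♘ ♗ ♕ ♔ ♗ ♘ ♖│1
  ─────────────────
  a b c d e f g h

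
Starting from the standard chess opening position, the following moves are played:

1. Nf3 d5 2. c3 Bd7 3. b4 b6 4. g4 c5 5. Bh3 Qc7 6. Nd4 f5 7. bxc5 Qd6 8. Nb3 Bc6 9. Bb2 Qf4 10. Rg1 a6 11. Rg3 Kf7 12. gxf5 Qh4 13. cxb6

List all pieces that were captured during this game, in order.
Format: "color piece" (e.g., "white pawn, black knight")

Tracking captures:
  bxc5: captured black pawn
  gxf5: captured black pawn
  cxb6: captured black pawn

black pawn, black pawn, black pawn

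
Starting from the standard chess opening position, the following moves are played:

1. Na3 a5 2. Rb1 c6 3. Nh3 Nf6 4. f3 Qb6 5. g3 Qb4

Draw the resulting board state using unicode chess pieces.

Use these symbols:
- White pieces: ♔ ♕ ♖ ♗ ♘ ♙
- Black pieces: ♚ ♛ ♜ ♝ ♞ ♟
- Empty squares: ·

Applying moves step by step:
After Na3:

♜ ♞ ♝ ♛ ♚ ♝ ♞ ♜
♟ ♟ ♟ ♟ ♟ ♟ ♟ ♟
· · · · · · · ·
· · · · · · · ·
· · · · · · · ·
♘ · · · · · · ·
♙ ♙ ♙ ♙ ♙ ♙ ♙ ♙
♖ · ♗ ♕ ♔ ♗ ♘ ♖


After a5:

♜ ♞ ♝ ♛ ♚ ♝ ♞ ♜
· ♟ ♟ ♟ ♟ ♟ ♟ ♟
· · · · · · · ·
♟ · · · · · · ·
· · · · · · · ·
♘ · · · · · · ·
♙ ♙ ♙ ♙ ♙ ♙ ♙ ♙
♖ · ♗ ♕ ♔ ♗ ♘ ♖


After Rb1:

♜ ♞ ♝ ♛ ♚ ♝ ♞ ♜
· ♟ ♟ ♟ ♟ ♟ ♟ ♟
· · · · · · · ·
♟ · · · · · · ·
· · · · · · · ·
♘ · · · · · · ·
♙ ♙ ♙ ♙ ♙ ♙ ♙ ♙
· ♖ ♗ ♕ ♔ ♗ ♘ ♖


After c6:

♜ ♞ ♝ ♛ ♚ ♝ ♞ ♜
· ♟ · ♟ ♟ ♟ ♟ ♟
· · ♟ · · · · ·
♟ · · · · · · ·
· · · · · · · ·
♘ · · · · · · ·
♙ ♙ ♙ ♙ ♙ ♙ ♙ ♙
· ♖ ♗ ♕ ♔ ♗ ♘ ♖


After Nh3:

♜ ♞ ♝ ♛ ♚ ♝ ♞ ♜
· ♟ · ♟ ♟ ♟ ♟ ♟
· · ♟ · · · · ·
♟ · · · · · · ·
· · · · · · · ·
♘ · · · · · · ♘
♙ ♙ ♙ ♙ ♙ ♙ ♙ ♙
· ♖ ♗ ♕ ♔ ♗ · ♖


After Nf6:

♜ ♞ ♝ ♛ ♚ ♝ · ♜
· ♟ · ♟ ♟ ♟ ♟ ♟
· · ♟ · · ♞ · ·
♟ · · · · · · ·
· · · · · · · ·
♘ · · · · · · ♘
♙ ♙ ♙ ♙ ♙ ♙ ♙ ♙
· ♖ ♗ ♕ ♔ ♗ · ♖


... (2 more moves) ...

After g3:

♜ ♞ ♝ · ♚ ♝ · ♜
· ♟ · ♟ ♟ ♟ ♟ ♟
· ♛ ♟ · · ♞ · ·
♟ · · · · · · ·
· · · · · · · ·
♘ · · · · ♙ ♙ ♘
♙ ♙ ♙ ♙ ♙ · · ♙
· ♖ ♗ ♕ ♔ ♗ · ♖


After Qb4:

♜ ♞ ♝ · ♚ ♝ · ♜
· ♟ · ♟ ♟ ♟ ♟ ♟
· · ♟ · · ♞ · ·
♟ · · · · · · ·
· ♛ · · · · · ·
♘ · · · · ♙ ♙ ♘
♙ ♙ ♙ ♙ ♙ · · ♙
· ♖ ♗ ♕ ♔ ♗ · ♖



  a b c d e f g h
  ─────────────────
8│♜ ♞ ♝ · ♚ ♝ · ♜│8
7│· ♟ · ♟ ♟ ♟ ♟ ♟│7
6│· · ♟ · · ♞ · ·│6
5│♟ · · · · · · ·│5
4│· ♛ · · · · · ·│4
3│♘ · · · · ♙ ♙ ♘│3
2│♙ ♙ ♙ ♙ ♙ · · ♙│2
1│· ♖ ♗ ♕ ♔ ♗ · ♖│1
  ─────────────────
  a b c d e f g h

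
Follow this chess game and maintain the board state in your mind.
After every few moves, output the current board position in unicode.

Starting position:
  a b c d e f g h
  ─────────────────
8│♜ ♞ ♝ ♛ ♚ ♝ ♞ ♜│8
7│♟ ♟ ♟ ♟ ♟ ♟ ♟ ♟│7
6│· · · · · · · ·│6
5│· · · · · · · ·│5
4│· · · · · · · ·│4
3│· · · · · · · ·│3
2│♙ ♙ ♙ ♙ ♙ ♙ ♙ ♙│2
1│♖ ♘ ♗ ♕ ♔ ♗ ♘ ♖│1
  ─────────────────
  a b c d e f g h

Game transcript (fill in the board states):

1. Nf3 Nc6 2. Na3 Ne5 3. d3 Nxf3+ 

  a b c d e f g h
  ─────────────────
8│♜ · ♝ ♛ ♚ ♝ ♞ ♜│8
7│♟ ♟ ♟ ♟ ♟ ♟ ♟ ♟│7
6│· · · · · · · ·│6
5│· · · · · · · ·│5
4│· · · · · · · ·│4
3│♘ · · ♙ · ♞ · ·│3
2│♙ ♙ ♙ · ♙ ♙ ♙ ♙│2
1│♖ · ♗ ♕ ♔ ♗ · ♖│1
  ─────────────────
  a b c d e f g h

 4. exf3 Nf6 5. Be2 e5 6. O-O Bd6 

  a b c d e f g h
  ─────────────────
8│♜ · ♝ ♛ ♚ · · ♜│8
7│♟ ♟ ♟ ♟ · ♟ ♟ ♟│7
6│· · · ♝ · ♞ · ·│6
5│· · · · ♟ · · ·│5
4│· · · · · · · ·│4
3│♘ · · ♙ · ♙ · ·│3
2│♙ ♙ ♙ · ♗ ♙ ♙ ♙│2
1│♖ · ♗ ♕ · ♖ ♔ ·│1
  ─────────────────
  a b c d e f g h

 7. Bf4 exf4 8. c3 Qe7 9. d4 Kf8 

  a b c d e f g h
  ─────────────────
8│♜ · ♝ · · ♚ · ♜│8
7│♟ ♟ ♟ ♟ ♛ ♟ ♟ ♟│7
6│· · · ♝ · ♞ · ·│6
5│· · · · · · · ·│5
4│· · · ♙ · ♟ · ·│4
3│♘ · ♙ · · ♙ · ·│3
2│♙ ♙ · · ♗ ♙ ♙ ♙│2
1│♖ · · ♕ · ♖ ♔ ·│1
  ─────────────────
  a b c d e f g h

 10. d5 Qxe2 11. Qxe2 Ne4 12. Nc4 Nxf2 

  a b c d e f g h
  ─────────────────
8│♜ · ♝ · · ♚ · ♜│8
7│♟ ♟ ♟ ♟ · ♟ ♟ ♟│7
6│· · · ♝ · · · ·│6
5│· · · ♙ · · · ·│5
4│· · ♘ · · ♟ · ·│4
3│· · ♙ · · ♙ · ·│3
2│♙ ♙ · · ♕ ♞ ♙ ♙│2
1│♖ · · · · ♖ ♔ ·│1
  ─────────────────
  a b c d e f g h

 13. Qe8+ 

  a b c d e f g h
  ─────────────────
8│♜ · ♝ · ♕ ♚ · ♜│8
7│♟ ♟ ♟ ♟ · ♟ ♟ ♟│7
6│· · · ♝ · · · ·│6
5│· · · ♙ · · · ·│5
4│· · ♘ · · ♟ · ·│4
3│· · ♙ · · ♙ · ·│3
2│♙ ♙ · · · ♞ ♙ ♙│2
1│♖ · · · · ♖ ♔ ·│1
  ─────────────────
  a b c d e f g h


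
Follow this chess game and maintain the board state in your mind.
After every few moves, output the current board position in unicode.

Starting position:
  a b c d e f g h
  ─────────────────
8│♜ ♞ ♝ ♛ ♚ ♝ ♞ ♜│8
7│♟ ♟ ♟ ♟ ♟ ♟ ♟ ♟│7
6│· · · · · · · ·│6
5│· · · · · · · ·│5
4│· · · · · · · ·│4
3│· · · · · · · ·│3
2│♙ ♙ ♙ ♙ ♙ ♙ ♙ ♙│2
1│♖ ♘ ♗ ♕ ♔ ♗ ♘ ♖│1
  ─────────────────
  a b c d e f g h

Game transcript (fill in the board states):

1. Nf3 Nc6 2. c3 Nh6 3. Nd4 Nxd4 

  a b c d e f g h
  ─────────────────
8│♜ · ♝ ♛ ♚ ♝ · ♜│8
7│♟ ♟ ♟ ♟ ♟ ♟ ♟ ♟│7
6│· · · · · · · ♞│6
5│· · · · · · · ·│5
4│· · · ♞ · · · ·│4
3│· · ♙ · · · · ·│3
2│♙ ♙ · ♙ ♙ ♙ ♙ ♙│2
1│♖ ♘ ♗ ♕ ♔ ♗ · ♖│1
  ─────────────────
  a b c d e f g h

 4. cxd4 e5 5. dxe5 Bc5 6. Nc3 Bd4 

  a b c d e f g h
  ─────────────────
8│♜ · ♝ ♛ ♚ · · ♜│8
7│♟ ♟ ♟ ♟ · ♟ ♟ ♟│7
6│· · · · · · · ♞│6
5│· · · · ♙ · · ·│5
4│· · · ♝ · · · ·│4
3│· · ♘ · · · · ·│3
2│♙ ♙ · ♙ ♙ ♙ ♙ ♙│2
1│♖ · ♗ ♕ ♔ ♗ · ♖│1
  ─────────────────
  a b c d e f g h

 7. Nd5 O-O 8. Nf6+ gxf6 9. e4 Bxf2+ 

  a b c d e f g h
  ─────────────────
8│♜ · ♝ ♛ · ♜ ♚ ·│8
7│♟ ♟ ♟ ♟ · ♟ · ♟│7
6│· · · · · ♟ · ♞│6
5│· · · · ♙ · · ·│5
4│· · · · ♙ · · ·│4
3│· · · · · · · ·│3
2│♙ ♙ · ♙ · ♝ ♙ ♙│2
1│♖ · ♗ ♕ ♔ ♗ · ♖│1
  ─────────────────
  a b c d e f g h

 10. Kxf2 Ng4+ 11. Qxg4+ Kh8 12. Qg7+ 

  a b c d e f g h
  ─────────────────
8│♜ · ♝ ♛ · ♜ · ♚│8
7│♟ ♟ ♟ ♟ · ♟ ♕ ♟│7
6│· · · · · ♟ · ·│6
5│· · · · ♙ · · ·│5
4│· · · · ♙ · · ·│4
3│· · · · · · · ·│3
2│♙ ♙ · ♙ · ♔ ♙ ♙│2
1│♖ · ♗ · · ♗ · ♖│1
  ─────────────────
  a b c d e f g h


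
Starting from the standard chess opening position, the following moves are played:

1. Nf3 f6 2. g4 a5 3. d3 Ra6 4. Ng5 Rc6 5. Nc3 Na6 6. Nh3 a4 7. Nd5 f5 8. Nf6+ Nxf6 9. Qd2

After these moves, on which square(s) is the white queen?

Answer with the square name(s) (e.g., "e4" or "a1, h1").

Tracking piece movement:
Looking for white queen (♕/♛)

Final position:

  a b c d e f g h
  ─────────────────
8│· · ♝ ♛ ♚ ♝ · ♜│8
7│· ♟ ♟ ♟ ♟ · ♟ ♟│7
6│♞ · ♜ · · ♞ · ·│6
5│· · · · · ♟ · ·│5
4│♟ · · · · · ♙ ·│4
3│· · · ♙ · · · ♘│3
2│♙ ♙ ♙ ♕ ♙ ♙ · ♙│2
1│♖ · ♗ · ♔ ♗ · ♖│1
  ─────────────────
  a b c d e f g h


d2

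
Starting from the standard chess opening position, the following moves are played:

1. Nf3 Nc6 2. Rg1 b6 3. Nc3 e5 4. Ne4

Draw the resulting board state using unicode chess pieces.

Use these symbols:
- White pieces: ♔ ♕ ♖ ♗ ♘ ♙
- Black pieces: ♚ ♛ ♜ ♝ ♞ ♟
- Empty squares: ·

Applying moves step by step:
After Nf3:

♜ ♞ ♝ ♛ ♚ ♝ ♞ ♜
♟ ♟ ♟ ♟ ♟ ♟ ♟ ♟
· · · · · · · ·
· · · · · · · ·
· · · · · · · ·
· · · · · ♘ · ·
♙ ♙ ♙ ♙ ♙ ♙ ♙ ♙
♖ ♘ ♗ ♕ ♔ ♗ · ♖


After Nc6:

♜ · ♝ ♛ ♚ ♝ ♞ ♜
♟ ♟ ♟ ♟ ♟ ♟ ♟ ♟
· · ♞ · · · · ·
· · · · · · · ·
· · · · · · · ·
· · · · · ♘ · ·
♙ ♙ ♙ ♙ ♙ ♙ ♙ ♙
♖ ♘ ♗ ♕ ♔ ♗ · ♖


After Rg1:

♜ · ♝ ♛ ♚ ♝ ♞ ♜
♟ ♟ ♟ ♟ ♟ ♟ ♟ ♟
· · ♞ · · · · ·
· · · · · · · ·
· · · · · · · ·
· · · · · ♘ · ·
♙ ♙ ♙ ♙ ♙ ♙ ♙ ♙
♖ ♘ ♗ ♕ ♔ ♗ ♖ ·


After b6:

♜ · ♝ ♛ ♚ ♝ ♞ ♜
♟ · ♟ ♟ ♟ ♟ ♟ ♟
· ♟ ♞ · · · · ·
· · · · · · · ·
· · · · · · · ·
· · · · · ♘ · ·
♙ ♙ ♙ ♙ ♙ ♙ ♙ ♙
♖ ♘ ♗ ♕ ♔ ♗ ♖ ·


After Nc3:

♜ · ♝ ♛ ♚ ♝ ♞ ♜
♟ · ♟ ♟ ♟ ♟ ♟ ♟
· ♟ ♞ · · · · ·
· · · · · · · ·
· · · · · · · ·
· · ♘ · · ♘ · ·
♙ ♙ ♙ ♙ ♙ ♙ ♙ ♙
♖ · ♗ ♕ ♔ ♗ ♖ ·


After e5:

♜ · ♝ ♛ ♚ ♝ ♞ ♜
♟ · ♟ ♟ · ♟ ♟ ♟
· ♟ ♞ · · · · ·
· · · · ♟ · · ·
· · · · · · · ·
· · ♘ · · ♘ · ·
♙ ♙ ♙ ♙ ♙ ♙ ♙ ♙
♖ · ♗ ♕ ♔ ♗ ♖ ·


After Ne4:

♜ · ♝ ♛ ♚ ♝ ♞ ♜
♟ · ♟ ♟ · ♟ ♟ ♟
· ♟ ♞ · · · · ·
· · · · ♟ · · ·
· · · · ♘ · · ·
· · · · · ♘ · ·
♙ ♙ ♙ ♙ ♙ ♙ ♙ ♙
♖ · ♗ ♕ ♔ ♗ ♖ ·



  a b c d e f g h
  ─────────────────
8│♜ · ♝ ♛ ♚ ♝ ♞ ♜│8
7│♟ · ♟ ♟ · ♟ ♟ ♟│7
6│· ♟ ♞ · · · · ·│6
5│· · · · ♟ · · ·│5
4│· · · · ♘ · · ·│4
3│· · · · · ♘ · ·│3
2│♙ ♙ ♙ ♙ ♙ ♙ ♙ ♙│2
1│♖ · ♗ ♕ ♔ ♗ ♖ ·│1
  ─────────────────
  a b c d e f g h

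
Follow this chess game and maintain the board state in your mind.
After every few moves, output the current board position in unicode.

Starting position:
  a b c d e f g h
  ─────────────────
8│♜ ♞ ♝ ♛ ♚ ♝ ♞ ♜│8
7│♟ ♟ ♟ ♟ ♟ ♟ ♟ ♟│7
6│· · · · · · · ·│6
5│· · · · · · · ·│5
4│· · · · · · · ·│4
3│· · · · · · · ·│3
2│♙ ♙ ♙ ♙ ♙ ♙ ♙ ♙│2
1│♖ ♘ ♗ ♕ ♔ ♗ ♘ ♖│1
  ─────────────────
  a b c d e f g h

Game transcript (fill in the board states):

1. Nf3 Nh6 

  a b c d e f g h
  ─────────────────
8│♜ ♞ ♝ ♛ ♚ ♝ · ♜│8
7│♟ ♟ ♟ ♟ ♟ ♟ ♟ ♟│7
6│· · · · · · · ♞│6
5│· · · · · · · ·│5
4│· · · · · · · ·│4
3│· · · · · ♘ · ·│3
2│♙ ♙ ♙ ♙ ♙ ♙ ♙ ♙│2
1│♖ ♘ ♗ ♕ ♔ ♗ · ♖│1
  ─────────────────
  a b c d e f g h

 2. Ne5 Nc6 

  a b c d e f g h
  ─────────────────
8│♜ · ♝ ♛ ♚ ♝ · ♜│8
7│♟ ♟ ♟ ♟ ♟ ♟ ♟ ♟│7
6│· · ♞ · · · · ♞│6
5│· · · · ♘ · · ·│5
4│· · · · · · · ·│4
3│· · · · · · · ·│3
2│♙ ♙ ♙ ♙ ♙ ♙ ♙ ♙│2
1│♖ ♘ ♗ ♕ ♔ ♗ · ♖│1
  ─────────────────
  a b c d e f g h

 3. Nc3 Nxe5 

  a b c d e f g h
  ─────────────────
8│♜ · ♝ ♛ ♚ ♝ · ♜│8
7│♟ ♟ ♟ ♟ ♟ ♟ ♟ ♟│7
6│· · · · · · · ♞│6
5│· · · · ♞ · · ·│5
4│· · · · · · · ·│4
3│· · ♘ · · · · ·│3
2│♙ ♙ ♙ ♙ ♙ ♙ ♙ ♙│2
1│♖ · ♗ ♕ ♔ ♗ · ♖│1
  ─────────────────
  a b c d e f g h

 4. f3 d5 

  a b c d e f g h
  ─────────────────
8│♜ · ♝ ♛ ♚ ♝ · ♜│8
7│♟ ♟ ♟ · ♟ ♟ ♟ ♟│7
6│· · · · · · · ♞│6
5│· · · ♟ ♞ · · ·│5
4│· · · · · · · ·│4
3│· · ♘ · · ♙ · ·│3
2│♙ ♙ ♙ ♙ ♙ · ♙ ♙│2
1│♖ · ♗ ♕ ♔ ♗ · ♖│1
  ─────────────────
  a b c d e f g h



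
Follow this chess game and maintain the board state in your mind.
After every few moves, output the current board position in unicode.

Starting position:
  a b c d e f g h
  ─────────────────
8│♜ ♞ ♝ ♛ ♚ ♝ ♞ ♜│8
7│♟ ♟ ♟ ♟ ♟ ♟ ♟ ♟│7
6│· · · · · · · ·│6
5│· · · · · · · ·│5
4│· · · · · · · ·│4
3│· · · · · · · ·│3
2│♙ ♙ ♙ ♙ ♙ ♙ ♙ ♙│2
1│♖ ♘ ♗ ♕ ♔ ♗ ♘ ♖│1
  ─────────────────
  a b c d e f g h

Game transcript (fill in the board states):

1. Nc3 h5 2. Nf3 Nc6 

  a b c d e f g h
  ─────────────────
8│♜ · ♝ ♛ ♚ ♝ ♞ ♜│8
7│♟ ♟ ♟ ♟ ♟ ♟ ♟ ·│7
6│· · ♞ · · · · ·│6
5│· · · · · · · ♟│5
4│· · · · · · · ·│4
3│· · ♘ · · ♘ · ·│3
2│♙ ♙ ♙ ♙ ♙ ♙ ♙ ♙│2
1│♖ · ♗ ♕ ♔ ♗ · ♖│1
  ─────────────────
  a b c d e f g h

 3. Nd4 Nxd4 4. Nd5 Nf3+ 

  a b c d e f g h
  ─────────────────
8│♜ · ♝ ♛ ♚ ♝ ♞ ♜│8
7│♟ ♟ ♟ ♟ ♟ ♟ ♟ ·│7
6│· · · · · · · ·│6
5│· · · ♘ · · · ♟│5
4│· · · · · · · ·│4
3│· · · · · ♞ · ·│3
2│♙ ♙ ♙ ♙ ♙ ♙ ♙ ♙│2
1│♖ · ♗ ♕ ♔ ♗ · ♖│1
  ─────────────────
  a b c d e f g h

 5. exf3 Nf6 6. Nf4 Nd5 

  a b c d e f g h
  ─────────────────
8│♜ · ♝ ♛ ♚ ♝ · ♜│8
7│♟ ♟ ♟ ♟ ♟ ♟ ♟ ·│7
6│· · · · · · · ·│6
5│· · · ♞ · · · ♟│5
4│· · · · · ♘ · ·│4
3│· · · · · ♙ · ·│3
2│♙ ♙ ♙ ♙ · ♙ ♙ ♙│2
1│♖ · ♗ ♕ ♔ ♗ · ♖│1
  ─────────────────
  a b c d e f g h

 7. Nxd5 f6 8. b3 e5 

  a b c d e f g h
  ─────────────────
8│♜ · ♝ ♛ ♚ ♝ · ♜│8
7│♟ ♟ ♟ ♟ · · ♟ ·│7
6│· · · · · ♟ · ·│6
5│· · · ♘ ♟ · · ♟│5
4│· · · · · · · ·│4
3│· ♙ · · · ♙ · ·│3
2│♙ · ♙ ♙ · ♙ ♙ ♙│2
1│♖ · ♗ ♕ ♔ ♗ · ♖│1
  ─────────────────
  a b c d e f g h

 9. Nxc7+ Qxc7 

  a b c d e f g h
  ─────────────────
8│♜ · ♝ · ♚ ♝ · ♜│8
7│♟ ♟ ♛ ♟ · · ♟ ·│7
6│· · · · · ♟ · ·│6
5│· · · · ♟ · · ♟│5
4│· · · · · · · ·│4
3│· ♙ · · · ♙ · ·│3
2│♙ · ♙ ♙ · ♙ ♙ ♙│2
1│♖ · ♗ ♕ ♔ ♗ · ♖│1
  ─────────────────
  a b c d e f g h


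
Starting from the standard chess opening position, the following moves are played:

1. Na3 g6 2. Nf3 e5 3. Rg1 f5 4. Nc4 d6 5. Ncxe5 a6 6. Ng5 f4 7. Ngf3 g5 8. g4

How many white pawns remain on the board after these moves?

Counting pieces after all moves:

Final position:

  a b c d e f g h
  ─────────────────
8│♜ ♞ ♝ ♛ ♚ ♝ ♞ ♜│8
7│· ♟ ♟ · · · · ♟│7
6│♟ · · ♟ · · · ·│6
5│· · · · ♘ · ♟ ·│5
4│· · · · · ♟ ♙ ·│4
3│· · · · · ♘ · ·│3
2│♙ ♙ ♙ ♙ ♙ ♙ · ♙│2
1│♖ · ♗ ♕ ♔ ♗ ♖ ·│1
  ─────────────────
  a b c d e f g h


8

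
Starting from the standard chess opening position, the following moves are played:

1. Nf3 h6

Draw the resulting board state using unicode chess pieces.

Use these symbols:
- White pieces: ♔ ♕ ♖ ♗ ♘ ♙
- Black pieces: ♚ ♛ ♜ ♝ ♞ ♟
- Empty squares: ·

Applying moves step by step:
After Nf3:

♜ ♞ ♝ ♛ ♚ ♝ ♞ ♜
♟ ♟ ♟ ♟ ♟ ♟ ♟ ♟
· · · · · · · ·
· · · · · · · ·
· · · · · · · ·
· · · · · ♘ · ·
♙ ♙ ♙ ♙ ♙ ♙ ♙ ♙
♖ ♘ ♗ ♕ ♔ ♗ · ♖


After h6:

♜ ♞ ♝ ♛ ♚ ♝ ♞ ♜
♟ ♟ ♟ ♟ ♟ ♟ ♟ ·
· · · · · · · ♟
· · · · · · · ·
· · · · · · · ·
· · · · · ♘ · ·
♙ ♙ ♙ ♙ ♙ ♙ ♙ ♙
♖ ♘ ♗ ♕ ♔ ♗ · ♖



  a b c d e f g h
  ─────────────────
8│♜ ♞ ♝ ♛ ♚ ♝ ♞ ♜│8
7│♟ ♟ ♟ ♟ ♟ ♟ ♟ ·│7
6│· · · · · · · ♟│6
5│· · · · · · · ·│5
4│· · · · · · · ·│4
3│· · · · · ♘ · ·│3
2│♙ ♙ ♙ ♙ ♙ ♙ ♙ ♙│2
1│♖ ♘ ♗ ♕ ♔ ♗ · ♖│1
  ─────────────────
  a b c d e f g h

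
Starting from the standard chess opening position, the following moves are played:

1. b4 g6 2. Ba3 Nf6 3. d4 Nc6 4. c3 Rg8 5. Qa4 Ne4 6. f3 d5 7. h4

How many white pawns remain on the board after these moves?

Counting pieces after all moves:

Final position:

  a b c d e f g h
  ─────────────────
8│♜ · ♝ ♛ ♚ ♝ ♜ ·│8
7│♟ ♟ ♟ · ♟ ♟ · ♟│7
6│· · ♞ · · · ♟ ·│6
5│· · · ♟ · · · ·│5
4│♕ ♙ · ♙ ♞ · · ♙│4
3│♗ · ♙ · · ♙ · ·│3
2│♙ · · · ♙ · ♙ ·│2
1│♖ ♘ · · ♔ ♗ ♘ ♖│1
  ─────────────────
  a b c d e f g h


8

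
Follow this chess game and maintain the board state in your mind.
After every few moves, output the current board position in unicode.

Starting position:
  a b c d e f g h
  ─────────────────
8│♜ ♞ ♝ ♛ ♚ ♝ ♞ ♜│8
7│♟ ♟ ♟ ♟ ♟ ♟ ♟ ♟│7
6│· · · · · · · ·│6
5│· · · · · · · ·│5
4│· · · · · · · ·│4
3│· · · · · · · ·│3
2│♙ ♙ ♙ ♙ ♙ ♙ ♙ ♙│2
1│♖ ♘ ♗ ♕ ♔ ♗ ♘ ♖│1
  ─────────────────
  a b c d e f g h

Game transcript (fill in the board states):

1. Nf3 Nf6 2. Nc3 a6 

  a b c d e f g h
  ─────────────────
8│♜ ♞ ♝ ♛ ♚ ♝ · ♜│8
7│· ♟ ♟ ♟ ♟ ♟ ♟ ♟│7
6│♟ · · · · ♞ · ·│6
5│· · · · · · · ·│5
4│· · · · · · · ·│4
3│· · ♘ · · ♘ · ·│3
2│♙ ♙ ♙ ♙ ♙ ♙ ♙ ♙│2
1│♖ · ♗ ♕ ♔ ♗ · ♖│1
  ─────────────────
  a b c d e f g h

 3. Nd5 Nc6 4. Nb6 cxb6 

  a b c d e f g h
  ─────────────────
8│♜ · ♝ ♛ ♚ ♝ · ♜│8
7│· ♟ · ♟ ♟ ♟ ♟ ♟│7
6│♟ ♟ ♞ · · ♞ · ·│6
5│· · · · · · · ·│5
4│· · · · · · · ·│4
3│· · · · · ♘ · ·│3
2│♙ ♙ ♙ ♙ ♙ ♙ ♙ ♙│2
1│♖ · ♗ ♕ ♔ ♗ · ♖│1
  ─────────────────
  a b c d e f g h

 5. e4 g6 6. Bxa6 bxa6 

  a b c d e f g h
  ─────────────────
8│♜ · ♝ ♛ ♚ ♝ · ♜│8
7│· · · ♟ ♟ ♟ · ♟│7
6│♟ ♟ ♞ · · ♞ ♟ ·│6
5│· · · · · · · ·│5
4│· · · · ♙ · · ·│4
3│· · · · · ♘ · ·│3
2│♙ ♙ ♙ ♙ · ♙ ♙ ♙│2
1│♖ · ♗ ♕ ♔ · · ♖│1
  ─────────────────
  a b c d e f g h

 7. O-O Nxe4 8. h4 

  a b c d e f g h
  ─────────────────
8│♜ · ♝ ♛ ♚ ♝ · ♜│8
7│· · · ♟ ♟ ♟ · ♟│7
6│♟ ♟ ♞ · · · ♟ ·│6
5│· · · · · · · ·│5
4│· · · · ♞ · · ♙│4
3│· · · · · ♘ · ·│3
2│♙ ♙ ♙ ♙ · ♙ ♙ ·│2
1│♖ · ♗ ♕ · ♖ ♔ ·│1
  ─────────────────
  a b c d e f g h


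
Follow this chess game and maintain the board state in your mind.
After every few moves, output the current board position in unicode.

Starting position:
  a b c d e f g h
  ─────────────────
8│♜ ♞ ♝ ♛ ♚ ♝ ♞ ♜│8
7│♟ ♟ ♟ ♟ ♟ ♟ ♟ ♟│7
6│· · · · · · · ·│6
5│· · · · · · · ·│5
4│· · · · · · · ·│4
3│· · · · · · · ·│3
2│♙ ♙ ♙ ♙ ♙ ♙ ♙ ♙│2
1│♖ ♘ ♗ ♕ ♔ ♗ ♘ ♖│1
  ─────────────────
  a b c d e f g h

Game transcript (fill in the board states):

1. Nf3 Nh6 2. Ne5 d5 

  a b c d e f g h
  ─────────────────
8│♜ ♞ ♝ ♛ ♚ ♝ · ♜│8
7│♟ ♟ ♟ · ♟ ♟ ♟ ♟│7
6│· · · · · · · ♞│6
5│· · · ♟ ♘ · · ·│5
4│· · · · · · · ·│4
3│· · · · · · · ·│3
2│♙ ♙ ♙ ♙ ♙ ♙ ♙ ♙│2
1│♖ ♘ ♗ ♕ ♔ ♗ · ♖│1
  ─────────────────
  a b c d e f g h

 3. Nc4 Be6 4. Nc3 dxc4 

  a b c d e f g h
  ─────────────────
8│♜ ♞ · ♛ ♚ ♝ · ♜│8
7│♟ ♟ ♟ · ♟ ♟ ♟ ♟│7
6│· · · · ♝ · · ♞│6
5│· · · · · · · ·│5
4│· · ♟ · · · · ·│4
3│· · ♘ · · · · ·│3
2│♙ ♙ ♙ ♙ ♙ ♙ ♙ ♙│2
1│♖ · ♗ ♕ ♔ ♗ · ♖│1
  ─────────────────
  a b c d e f g h

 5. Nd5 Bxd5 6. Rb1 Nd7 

  a b c d e f g h
  ─────────────────
8│♜ · · ♛ ♚ ♝ · ♜│8
7│♟ ♟ ♟ ♞ ♟ ♟ ♟ ♟│7
6│· · · · · · · ♞│6
5│· · · ♝ · · · ·│5
4│· · ♟ · · · · ·│4
3│· · · · · · · ·│3
2│♙ ♙ ♙ ♙ ♙ ♙ ♙ ♙│2
1│· ♖ ♗ ♕ ♔ ♗ · ♖│1
  ─────────────────
  a b c d e f g h

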